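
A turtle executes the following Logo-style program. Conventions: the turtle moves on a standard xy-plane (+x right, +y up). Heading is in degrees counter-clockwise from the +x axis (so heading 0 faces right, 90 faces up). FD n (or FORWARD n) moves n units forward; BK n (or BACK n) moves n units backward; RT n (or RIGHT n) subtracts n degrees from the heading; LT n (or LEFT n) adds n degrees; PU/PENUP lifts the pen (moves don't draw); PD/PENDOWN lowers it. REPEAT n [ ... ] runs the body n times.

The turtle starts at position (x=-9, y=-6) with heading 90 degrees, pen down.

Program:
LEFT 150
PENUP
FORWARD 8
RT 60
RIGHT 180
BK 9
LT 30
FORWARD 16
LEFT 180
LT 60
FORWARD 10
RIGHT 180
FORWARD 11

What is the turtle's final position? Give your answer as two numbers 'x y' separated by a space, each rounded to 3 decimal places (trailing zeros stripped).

Answer: -8.144 -3.928

Derivation:
Executing turtle program step by step:
Start: pos=(-9,-6), heading=90, pen down
LT 150: heading 90 -> 240
PU: pen up
FD 8: (-9,-6) -> (-13,-12.928) [heading=240, move]
RT 60: heading 240 -> 180
RT 180: heading 180 -> 0
BK 9: (-13,-12.928) -> (-22,-12.928) [heading=0, move]
LT 30: heading 0 -> 30
FD 16: (-22,-12.928) -> (-8.144,-4.928) [heading=30, move]
LT 180: heading 30 -> 210
LT 60: heading 210 -> 270
FD 10: (-8.144,-4.928) -> (-8.144,-14.928) [heading=270, move]
RT 180: heading 270 -> 90
FD 11: (-8.144,-14.928) -> (-8.144,-3.928) [heading=90, move]
Final: pos=(-8.144,-3.928), heading=90, 0 segment(s) drawn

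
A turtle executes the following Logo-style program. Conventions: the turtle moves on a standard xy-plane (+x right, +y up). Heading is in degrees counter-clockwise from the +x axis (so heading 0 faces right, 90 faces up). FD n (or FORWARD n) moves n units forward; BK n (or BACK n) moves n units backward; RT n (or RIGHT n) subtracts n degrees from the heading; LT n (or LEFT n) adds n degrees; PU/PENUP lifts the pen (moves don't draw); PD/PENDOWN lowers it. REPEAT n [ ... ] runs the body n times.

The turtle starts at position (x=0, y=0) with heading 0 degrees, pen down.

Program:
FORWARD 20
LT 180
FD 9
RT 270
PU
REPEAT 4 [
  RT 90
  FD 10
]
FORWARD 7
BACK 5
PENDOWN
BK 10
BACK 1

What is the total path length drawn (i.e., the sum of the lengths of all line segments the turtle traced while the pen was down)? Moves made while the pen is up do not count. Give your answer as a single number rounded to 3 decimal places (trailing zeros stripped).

Executing turtle program step by step:
Start: pos=(0,0), heading=0, pen down
FD 20: (0,0) -> (20,0) [heading=0, draw]
LT 180: heading 0 -> 180
FD 9: (20,0) -> (11,0) [heading=180, draw]
RT 270: heading 180 -> 270
PU: pen up
REPEAT 4 [
  -- iteration 1/4 --
  RT 90: heading 270 -> 180
  FD 10: (11,0) -> (1,0) [heading=180, move]
  -- iteration 2/4 --
  RT 90: heading 180 -> 90
  FD 10: (1,0) -> (1,10) [heading=90, move]
  -- iteration 3/4 --
  RT 90: heading 90 -> 0
  FD 10: (1,10) -> (11,10) [heading=0, move]
  -- iteration 4/4 --
  RT 90: heading 0 -> 270
  FD 10: (11,10) -> (11,0) [heading=270, move]
]
FD 7: (11,0) -> (11,-7) [heading=270, move]
BK 5: (11,-7) -> (11,-2) [heading=270, move]
PD: pen down
BK 10: (11,-2) -> (11,8) [heading=270, draw]
BK 1: (11,8) -> (11,9) [heading=270, draw]
Final: pos=(11,9), heading=270, 4 segment(s) drawn

Segment lengths:
  seg 1: (0,0) -> (20,0), length = 20
  seg 2: (20,0) -> (11,0), length = 9
  seg 3: (11,-2) -> (11,8), length = 10
  seg 4: (11,8) -> (11,9), length = 1
Total = 40

Answer: 40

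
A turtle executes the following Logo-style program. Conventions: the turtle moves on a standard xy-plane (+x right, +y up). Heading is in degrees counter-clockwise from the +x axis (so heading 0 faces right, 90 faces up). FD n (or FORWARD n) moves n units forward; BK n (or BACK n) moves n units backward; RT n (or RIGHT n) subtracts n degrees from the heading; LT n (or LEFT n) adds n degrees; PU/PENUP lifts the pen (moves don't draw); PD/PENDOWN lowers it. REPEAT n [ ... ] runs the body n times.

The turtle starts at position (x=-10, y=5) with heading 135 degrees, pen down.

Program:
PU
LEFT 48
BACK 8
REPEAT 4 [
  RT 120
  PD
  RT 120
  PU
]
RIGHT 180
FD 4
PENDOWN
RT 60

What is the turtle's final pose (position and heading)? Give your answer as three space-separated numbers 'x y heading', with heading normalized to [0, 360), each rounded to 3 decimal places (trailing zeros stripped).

Executing turtle program step by step:
Start: pos=(-10,5), heading=135, pen down
PU: pen up
LT 48: heading 135 -> 183
BK 8: (-10,5) -> (-2.011,5.419) [heading=183, move]
REPEAT 4 [
  -- iteration 1/4 --
  RT 120: heading 183 -> 63
  PD: pen down
  RT 120: heading 63 -> 303
  PU: pen up
  -- iteration 2/4 --
  RT 120: heading 303 -> 183
  PD: pen down
  RT 120: heading 183 -> 63
  PU: pen up
  -- iteration 3/4 --
  RT 120: heading 63 -> 303
  PD: pen down
  RT 120: heading 303 -> 183
  PU: pen up
  -- iteration 4/4 --
  RT 120: heading 183 -> 63
  PD: pen down
  RT 120: heading 63 -> 303
  PU: pen up
]
RT 180: heading 303 -> 123
FD 4: (-2.011,5.419) -> (-4.19,8.773) [heading=123, move]
PD: pen down
RT 60: heading 123 -> 63
Final: pos=(-4.19,8.773), heading=63, 0 segment(s) drawn

Answer: -4.19 8.773 63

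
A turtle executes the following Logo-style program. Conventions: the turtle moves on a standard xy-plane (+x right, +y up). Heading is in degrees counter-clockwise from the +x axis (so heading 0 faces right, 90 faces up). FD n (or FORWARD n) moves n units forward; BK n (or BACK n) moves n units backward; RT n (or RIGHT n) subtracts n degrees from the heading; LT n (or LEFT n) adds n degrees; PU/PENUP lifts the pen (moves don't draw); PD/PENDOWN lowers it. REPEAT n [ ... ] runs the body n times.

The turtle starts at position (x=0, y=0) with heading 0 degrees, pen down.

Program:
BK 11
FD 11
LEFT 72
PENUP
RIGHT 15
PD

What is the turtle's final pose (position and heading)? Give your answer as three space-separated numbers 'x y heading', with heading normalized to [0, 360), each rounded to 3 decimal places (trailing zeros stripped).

Executing turtle program step by step:
Start: pos=(0,0), heading=0, pen down
BK 11: (0,0) -> (-11,0) [heading=0, draw]
FD 11: (-11,0) -> (0,0) [heading=0, draw]
LT 72: heading 0 -> 72
PU: pen up
RT 15: heading 72 -> 57
PD: pen down
Final: pos=(0,0), heading=57, 2 segment(s) drawn

Answer: 0 0 57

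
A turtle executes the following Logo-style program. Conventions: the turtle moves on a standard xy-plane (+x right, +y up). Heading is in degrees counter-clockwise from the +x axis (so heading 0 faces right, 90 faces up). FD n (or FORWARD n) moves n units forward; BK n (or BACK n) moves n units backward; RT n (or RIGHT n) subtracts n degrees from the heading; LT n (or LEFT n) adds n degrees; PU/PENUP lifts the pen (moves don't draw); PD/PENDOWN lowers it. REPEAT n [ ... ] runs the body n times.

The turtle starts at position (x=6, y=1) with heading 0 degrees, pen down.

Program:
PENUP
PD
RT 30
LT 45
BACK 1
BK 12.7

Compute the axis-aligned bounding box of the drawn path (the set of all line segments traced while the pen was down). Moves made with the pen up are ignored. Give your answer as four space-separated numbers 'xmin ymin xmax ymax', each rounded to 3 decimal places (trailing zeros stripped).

Answer: -7.233 -2.546 6 1

Derivation:
Executing turtle program step by step:
Start: pos=(6,1), heading=0, pen down
PU: pen up
PD: pen down
RT 30: heading 0 -> 330
LT 45: heading 330 -> 15
BK 1: (6,1) -> (5.034,0.741) [heading=15, draw]
BK 12.7: (5.034,0.741) -> (-7.233,-2.546) [heading=15, draw]
Final: pos=(-7.233,-2.546), heading=15, 2 segment(s) drawn

Segment endpoints: x in {-7.233, 5.034, 6}, y in {-2.546, 0.741, 1}
xmin=-7.233, ymin=-2.546, xmax=6, ymax=1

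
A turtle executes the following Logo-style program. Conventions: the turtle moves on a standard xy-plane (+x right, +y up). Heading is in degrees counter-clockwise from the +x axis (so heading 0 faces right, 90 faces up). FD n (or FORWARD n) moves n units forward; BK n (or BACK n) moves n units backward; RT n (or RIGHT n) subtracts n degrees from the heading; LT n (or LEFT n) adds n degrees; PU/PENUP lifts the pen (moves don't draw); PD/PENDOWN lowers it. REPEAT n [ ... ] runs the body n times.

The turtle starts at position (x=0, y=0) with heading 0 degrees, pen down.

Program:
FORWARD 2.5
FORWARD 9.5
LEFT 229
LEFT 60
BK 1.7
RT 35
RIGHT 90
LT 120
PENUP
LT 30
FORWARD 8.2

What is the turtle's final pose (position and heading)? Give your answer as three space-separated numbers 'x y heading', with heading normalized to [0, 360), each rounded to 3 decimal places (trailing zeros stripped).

Answer: 17.143 -4.291 314

Derivation:
Executing turtle program step by step:
Start: pos=(0,0), heading=0, pen down
FD 2.5: (0,0) -> (2.5,0) [heading=0, draw]
FD 9.5: (2.5,0) -> (12,0) [heading=0, draw]
LT 229: heading 0 -> 229
LT 60: heading 229 -> 289
BK 1.7: (12,0) -> (11.447,1.607) [heading=289, draw]
RT 35: heading 289 -> 254
RT 90: heading 254 -> 164
LT 120: heading 164 -> 284
PU: pen up
LT 30: heading 284 -> 314
FD 8.2: (11.447,1.607) -> (17.143,-4.291) [heading=314, move]
Final: pos=(17.143,-4.291), heading=314, 3 segment(s) drawn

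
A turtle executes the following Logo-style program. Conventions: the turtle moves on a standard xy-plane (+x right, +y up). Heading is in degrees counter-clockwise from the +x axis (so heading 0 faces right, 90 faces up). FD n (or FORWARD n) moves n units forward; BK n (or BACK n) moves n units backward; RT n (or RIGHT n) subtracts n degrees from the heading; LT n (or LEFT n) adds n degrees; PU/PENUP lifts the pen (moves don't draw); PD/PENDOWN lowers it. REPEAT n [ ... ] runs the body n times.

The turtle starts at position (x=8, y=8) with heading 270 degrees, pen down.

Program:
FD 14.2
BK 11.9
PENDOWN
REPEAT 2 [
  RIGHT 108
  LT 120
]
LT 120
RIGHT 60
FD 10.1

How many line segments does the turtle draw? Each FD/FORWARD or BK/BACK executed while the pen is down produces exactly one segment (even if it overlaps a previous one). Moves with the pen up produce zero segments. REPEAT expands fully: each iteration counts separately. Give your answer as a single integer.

Executing turtle program step by step:
Start: pos=(8,8), heading=270, pen down
FD 14.2: (8,8) -> (8,-6.2) [heading=270, draw]
BK 11.9: (8,-6.2) -> (8,5.7) [heading=270, draw]
PD: pen down
REPEAT 2 [
  -- iteration 1/2 --
  RT 108: heading 270 -> 162
  LT 120: heading 162 -> 282
  -- iteration 2/2 --
  RT 108: heading 282 -> 174
  LT 120: heading 174 -> 294
]
LT 120: heading 294 -> 54
RT 60: heading 54 -> 354
FD 10.1: (8,5.7) -> (18.045,4.644) [heading=354, draw]
Final: pos=(18.045,4.644), heading=354, 3 segment(s) drawn
Segments drawn: 3

Answer: 3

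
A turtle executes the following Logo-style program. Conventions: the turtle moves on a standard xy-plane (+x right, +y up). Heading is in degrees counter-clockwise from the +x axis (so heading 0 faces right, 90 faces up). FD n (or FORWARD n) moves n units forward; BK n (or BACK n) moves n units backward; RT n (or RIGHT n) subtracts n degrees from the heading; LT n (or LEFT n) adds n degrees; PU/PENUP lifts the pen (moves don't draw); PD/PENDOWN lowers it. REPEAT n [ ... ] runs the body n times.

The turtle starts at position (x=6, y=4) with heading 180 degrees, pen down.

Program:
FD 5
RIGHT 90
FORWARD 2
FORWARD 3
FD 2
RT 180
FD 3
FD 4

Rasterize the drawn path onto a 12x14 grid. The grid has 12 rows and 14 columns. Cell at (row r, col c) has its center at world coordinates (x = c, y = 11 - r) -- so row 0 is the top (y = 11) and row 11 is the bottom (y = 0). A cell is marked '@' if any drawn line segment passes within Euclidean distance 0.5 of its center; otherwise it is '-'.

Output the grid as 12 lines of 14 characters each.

Answer: -@------------
-@------------
-@------------
-@------------
-@------------
-@------------
-@------------
-@@@@@@-------
--------------
--------------
--------------
--------------

Derivation:
Segment 0: (6,4) -> (1,4)
Segment 1: (1,4) -> (1,6)
Segment 2: (1,6) -> (1,9)
Segment 3: (1,9) -> (1,11)
Segment 4: (1,11) -> (1,8)
Segment 5: (1,8) -> (1,4)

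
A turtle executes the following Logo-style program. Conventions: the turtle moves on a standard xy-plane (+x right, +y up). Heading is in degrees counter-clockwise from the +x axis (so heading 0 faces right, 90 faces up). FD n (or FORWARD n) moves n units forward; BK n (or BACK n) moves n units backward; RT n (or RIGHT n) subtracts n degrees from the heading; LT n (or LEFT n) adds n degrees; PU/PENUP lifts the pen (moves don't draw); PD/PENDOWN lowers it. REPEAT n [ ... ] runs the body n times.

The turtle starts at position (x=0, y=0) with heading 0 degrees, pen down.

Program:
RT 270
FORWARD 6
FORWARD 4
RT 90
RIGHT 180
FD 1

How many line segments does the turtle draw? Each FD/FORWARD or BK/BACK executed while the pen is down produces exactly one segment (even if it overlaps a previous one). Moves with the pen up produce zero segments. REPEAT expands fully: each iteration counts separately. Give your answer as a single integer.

Executing turtle program step by step:
Start: pos=(0,0), heading=0, pen down
RT 270: heading 0 -> 90
FD 6: (0,0) -> (0,6) [heading=90, draw]
FD 4: (0,6) -> (0,10) [heading=90, draw]
RT 90: heading 90 -> 0
RT 180: heading 0 -> 180
FD 1: (0,10) -> (-1,10) [heading=180, draw]
Final: pos=(-1,10), heading=180, 3 segment(s) drawn
Segments drawn: 3

Answer: 3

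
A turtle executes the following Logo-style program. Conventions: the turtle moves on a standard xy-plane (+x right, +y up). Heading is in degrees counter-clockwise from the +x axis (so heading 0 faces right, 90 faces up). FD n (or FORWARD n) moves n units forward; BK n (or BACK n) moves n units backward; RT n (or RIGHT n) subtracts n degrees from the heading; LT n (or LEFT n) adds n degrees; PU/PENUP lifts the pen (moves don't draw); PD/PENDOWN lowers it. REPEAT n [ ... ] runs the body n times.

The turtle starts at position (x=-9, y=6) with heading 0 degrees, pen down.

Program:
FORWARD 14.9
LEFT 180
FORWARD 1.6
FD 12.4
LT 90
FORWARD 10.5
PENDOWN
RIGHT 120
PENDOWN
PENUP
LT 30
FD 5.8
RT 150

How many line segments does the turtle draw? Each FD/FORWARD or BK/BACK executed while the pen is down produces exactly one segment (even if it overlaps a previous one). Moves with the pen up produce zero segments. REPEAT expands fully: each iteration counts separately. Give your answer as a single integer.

Executing turtle program step by step:
Start: pos=(-9,6), heading=0, pen down
FD 14.9: (-9,6) -> (5.9,6) [heading=0, draw]
LT 180: heading 0 -> 180
FD 1.6: (5.9,6) -> (4.3,6) [heading=180, draw]
FD 12.4: (4.3,6) -> (-8.1,6) [heading=180, draw]
LT 90: heading 180 -> 270
FD 10.5: (-8.1,6) -> (-8.1,-4.5) [heading=270, draw]
PD: pen down
RT 120: heading 270 -> 150
PD: pen down
PU: pen up
LT 30: heading 150 -> 180
FD 5.8: (-8.1,-4.5) -> (-13.9,-4.5) [heading=180, move]
RT 150: heading 180 -> 30
Final: pos=(-13.9,-4.5), heading=30, 4 segment(s) drawn
Segments drawn: 4

Answer: 4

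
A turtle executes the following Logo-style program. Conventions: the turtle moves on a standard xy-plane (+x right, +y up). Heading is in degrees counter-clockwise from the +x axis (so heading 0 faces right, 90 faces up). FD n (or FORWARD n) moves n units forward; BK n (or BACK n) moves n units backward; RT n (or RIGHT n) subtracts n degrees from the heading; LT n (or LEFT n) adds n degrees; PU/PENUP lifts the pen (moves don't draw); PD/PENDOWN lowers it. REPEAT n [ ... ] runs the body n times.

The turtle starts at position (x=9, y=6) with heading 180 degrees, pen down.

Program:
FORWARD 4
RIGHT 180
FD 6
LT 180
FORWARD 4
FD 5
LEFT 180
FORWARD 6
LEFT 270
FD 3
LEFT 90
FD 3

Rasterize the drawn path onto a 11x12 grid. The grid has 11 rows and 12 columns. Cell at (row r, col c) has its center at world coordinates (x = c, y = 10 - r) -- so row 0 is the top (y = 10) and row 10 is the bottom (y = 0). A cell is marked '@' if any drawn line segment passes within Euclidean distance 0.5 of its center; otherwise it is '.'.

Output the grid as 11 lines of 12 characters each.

Answer: ............
............
............
............
..@@@@@@@@@@
........@...
........@...
........@@@@
............
............
............

Derivation:
Segment 0: (9,6) -> (5,6)
Segment 1: (5,6) -> (11,6)
Segment 2: (11,6) -> (7,6)
Segment 3: (7,6) -> (2,6)
Segment 4: (2,6) -> (8,6)
Segment 5: (8,6) -> (8,3)
Segment 6: (8,3) -> (11,3)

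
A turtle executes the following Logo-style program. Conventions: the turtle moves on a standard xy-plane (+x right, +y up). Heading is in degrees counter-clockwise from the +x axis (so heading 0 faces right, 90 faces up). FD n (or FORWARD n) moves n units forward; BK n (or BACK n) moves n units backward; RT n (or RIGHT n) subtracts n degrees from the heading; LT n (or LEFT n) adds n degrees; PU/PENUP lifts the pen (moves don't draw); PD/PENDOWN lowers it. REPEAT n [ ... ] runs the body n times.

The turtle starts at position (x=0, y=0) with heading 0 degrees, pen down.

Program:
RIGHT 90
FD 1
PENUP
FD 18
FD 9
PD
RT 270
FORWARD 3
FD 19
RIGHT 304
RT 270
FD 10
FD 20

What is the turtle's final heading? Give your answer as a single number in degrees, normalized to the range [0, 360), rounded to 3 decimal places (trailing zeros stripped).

Answer: 146

Derivation:
Executing turtle program step by step:
Start: pos=(0,0), heading=0, pen down
RT 90: heading 0 -> 270
FD 1: (0,0) -> (0,-1) [heading=270, draw]
PU: pen up
FD 18: (0,-1) -> (0,-19) [heading=270, move]
FD 9: (0,-19) -> (0,-28) [heading=270, move]
PD: pen down
RT 270: heading 270 -> 0
FD 3: (0,-28) -> (3,-28) [heading=0, draw]
FD 19: (3,-28) -> (22,-28) [heading=0, draw]
RT 304: heading 0 -> 56
RT 270: heading 56 -> 146
FD 10: (22,-28) -> (13.71,-22.408) [heading=146, draw]
FD 20: (13.71,-22.408) -> (-2.871,-11.224) [heading=146, draw]
Final: pos=(-2.871,-11.224), heading=146, 5 segment(s) drawn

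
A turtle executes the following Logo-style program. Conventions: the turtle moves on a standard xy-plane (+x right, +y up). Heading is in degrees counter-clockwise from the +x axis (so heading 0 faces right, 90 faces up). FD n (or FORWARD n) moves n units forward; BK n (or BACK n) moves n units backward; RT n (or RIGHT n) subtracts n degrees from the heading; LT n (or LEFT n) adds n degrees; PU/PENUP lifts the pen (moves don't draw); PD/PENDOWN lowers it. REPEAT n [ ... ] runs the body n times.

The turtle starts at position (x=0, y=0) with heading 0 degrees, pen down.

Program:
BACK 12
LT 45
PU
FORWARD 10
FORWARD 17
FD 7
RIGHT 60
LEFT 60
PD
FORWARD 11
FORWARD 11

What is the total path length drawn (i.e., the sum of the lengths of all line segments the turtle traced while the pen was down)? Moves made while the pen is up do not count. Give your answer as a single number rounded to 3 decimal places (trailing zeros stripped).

Executing turtle program step by step:
Start: pos=(0,0), heading=0, pen down
BK 12: (0,0) -> (-12,0) [heading=0, draw]
LT 45: heading 0 -> 45
PU: pen up
FD 10: (-12,0) -> (-4.929,7.071) [heading=45, move]
FD 17: (-4.929,7.071) -> (7.092,19.092) [heading=45, move]
FD 7: (7.092,19.092) -> (12.042,24.042) [heading=45, move]
RT 60: heading 45 -> 345
LT 60: heading 345 -> 45
PD: pen down
FD 11: (12.042,24.042) -> (19.82,31.82) [heading=45, draw]
FD 11: (19.82,31.82) -> (27.598,39.598) [heading=45, draw]
Final: pos=(27.598,39.598), heading=45, 3 segment(s) drawn

Segment lengths:
  seg 1: (0,0) -> (-12,0), length = 12
  seg 2: (12.042,24.042) -> (19.82,31.82), length = 11
  seg 3: (19.82,31.82) -> (27.598,39.598), length = 11
Total = 34

Answer: 34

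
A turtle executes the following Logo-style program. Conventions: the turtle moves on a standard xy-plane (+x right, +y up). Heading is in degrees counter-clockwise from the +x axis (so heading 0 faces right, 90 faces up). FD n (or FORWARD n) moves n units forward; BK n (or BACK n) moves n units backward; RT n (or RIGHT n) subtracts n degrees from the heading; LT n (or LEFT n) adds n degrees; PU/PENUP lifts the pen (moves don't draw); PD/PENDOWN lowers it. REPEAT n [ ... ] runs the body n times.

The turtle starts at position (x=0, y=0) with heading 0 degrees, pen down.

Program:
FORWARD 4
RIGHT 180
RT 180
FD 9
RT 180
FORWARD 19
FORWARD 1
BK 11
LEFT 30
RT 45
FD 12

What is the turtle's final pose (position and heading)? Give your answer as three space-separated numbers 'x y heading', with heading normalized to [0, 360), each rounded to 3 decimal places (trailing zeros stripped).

Executing turtle program step by step:
Start: pos=(0,0), heading=0, pen down
FD 4: (0,0) -> (4,0) [heading=0, draw]
RT 180: heading 0 -> 180
RT 180: heading 180 -> 0
FD 9: (4,0) -> (13,0) [heading=0, draw]
RT 180: heading 0 -> 180
FD 19: (13,0) -> (-6,0) [heading=180, draw]
FD 1: (-6,0) -> (-7,0) [heading=180, draw]
BK 11: (-7,0) -> (4,0) [heading=180, draw]
LT 30: heading 180 -> 210
RT 45: heading 210 -> 165
FD 12: (4,0) -> (-7.591,3.106) [heading=165, draw]
Final: pos=(-7.591,3.106), heading=165, 6 segment(s) drawn

Answer: -7.591 3.106 165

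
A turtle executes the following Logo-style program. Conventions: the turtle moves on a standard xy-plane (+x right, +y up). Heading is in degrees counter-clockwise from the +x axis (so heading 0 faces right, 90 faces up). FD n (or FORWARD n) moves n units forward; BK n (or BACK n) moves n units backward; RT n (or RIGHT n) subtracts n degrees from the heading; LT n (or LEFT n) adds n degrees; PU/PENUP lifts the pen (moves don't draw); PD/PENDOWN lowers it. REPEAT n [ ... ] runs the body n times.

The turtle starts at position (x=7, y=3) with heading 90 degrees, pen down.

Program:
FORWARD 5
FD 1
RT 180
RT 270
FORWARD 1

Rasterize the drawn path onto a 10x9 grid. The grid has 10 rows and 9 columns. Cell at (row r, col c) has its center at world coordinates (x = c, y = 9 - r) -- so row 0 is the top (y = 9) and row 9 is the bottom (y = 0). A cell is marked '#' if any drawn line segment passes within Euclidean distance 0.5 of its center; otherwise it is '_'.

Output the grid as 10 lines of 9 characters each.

Answer: _______##
_______#_
_______#_
_______#_
_______#_
_______#_
_______#_
_________
_________
_________

Derivation:
Segment 0: (7,3) -> (7,8)
Segment 1: (7,8) -> (7,9)
Segment 2: (7,9) -> (8,9)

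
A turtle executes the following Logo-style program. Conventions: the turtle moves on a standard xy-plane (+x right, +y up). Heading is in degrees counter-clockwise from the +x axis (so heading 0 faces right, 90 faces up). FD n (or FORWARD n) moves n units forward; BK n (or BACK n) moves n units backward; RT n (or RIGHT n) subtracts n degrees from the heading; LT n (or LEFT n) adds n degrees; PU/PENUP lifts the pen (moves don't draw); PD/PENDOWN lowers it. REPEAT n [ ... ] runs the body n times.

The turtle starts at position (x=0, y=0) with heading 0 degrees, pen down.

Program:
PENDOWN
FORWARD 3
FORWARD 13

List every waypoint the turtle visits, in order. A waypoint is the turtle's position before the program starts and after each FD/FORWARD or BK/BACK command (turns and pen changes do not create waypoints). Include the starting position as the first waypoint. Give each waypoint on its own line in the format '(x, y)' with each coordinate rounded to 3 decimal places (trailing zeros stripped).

Executing turtle program step by step:
Start: pos=(0,0), heading=0, pen down
PD: pen down
FD 3: (0,0) -> (3,0) [heading=0, draw]
FD 13: (3,0) -> (16,0) [heading=0, draw]
Final: pos=(16,0), heading=0, 2 segment(s) drawn
Waypoints (3 total):
(0, 0)
(3, 0)
(16, 0)

Answer: (0, 0)
(3, 0)
(16, 0)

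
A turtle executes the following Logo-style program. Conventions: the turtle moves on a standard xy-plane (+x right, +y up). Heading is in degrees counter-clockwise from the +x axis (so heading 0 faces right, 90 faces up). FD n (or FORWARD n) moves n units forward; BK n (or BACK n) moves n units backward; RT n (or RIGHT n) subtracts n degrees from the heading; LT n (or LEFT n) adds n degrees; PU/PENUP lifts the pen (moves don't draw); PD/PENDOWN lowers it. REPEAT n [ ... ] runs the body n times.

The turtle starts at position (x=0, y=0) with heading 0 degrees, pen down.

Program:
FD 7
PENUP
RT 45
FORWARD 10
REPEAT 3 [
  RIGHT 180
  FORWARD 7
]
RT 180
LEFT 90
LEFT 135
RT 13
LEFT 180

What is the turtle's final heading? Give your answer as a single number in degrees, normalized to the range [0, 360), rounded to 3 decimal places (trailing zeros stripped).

Executing turtle program step by step:
Start: pos=(0,0), heading=0, pen down
FD 7: (0,0) -> (7,0) [heading=0, draw]
PU: pen up
RT 45: heading 0 -> 315
FD 10: (7,0) -> (14.071,-7.071) [heading=315, move]
REPEAT 3 [
  -- iteration 1/3 --
  RT 180: heading 315 -> 135
  FD 7: (14.071,-7.071) -> (9.121,-2.121) [heading=135, move]
  -- iteration 2/3 --
  RT 180: heading 135 -> 315
  FD 7: (9.121,-2.121) -> (14.071,-7.071) [heading=315, move]
  -- iteration 3/3 --
  RT 180: heading 315 -> 135
  FD 7: (14.071,-7.071) -> (9.121,-2.121) [heading=135, move]
]
RT 180: heading 135 -> 315
LT 90: heading 315 -> 45
LT 135: heading 45 -> 180
RT 13: heading 180 -> 167
LT 180: heading 167 -> 347
Final: pos=(9.121,-2.121), heading=347, 1 segment(s) drawn

Answer: 347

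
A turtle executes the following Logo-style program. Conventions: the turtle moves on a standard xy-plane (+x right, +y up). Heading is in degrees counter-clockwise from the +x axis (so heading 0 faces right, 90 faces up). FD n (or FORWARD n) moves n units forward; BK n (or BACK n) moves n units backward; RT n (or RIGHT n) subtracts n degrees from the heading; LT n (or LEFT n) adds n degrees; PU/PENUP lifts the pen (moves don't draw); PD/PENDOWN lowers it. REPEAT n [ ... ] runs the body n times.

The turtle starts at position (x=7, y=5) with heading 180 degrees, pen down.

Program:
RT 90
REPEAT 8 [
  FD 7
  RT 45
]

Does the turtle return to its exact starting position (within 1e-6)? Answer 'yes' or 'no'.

Answer: yes

Derivation:
Executing turtle program step by step:
Start: pos=(7,5), heading=180, pen down
RT 90: heading 180 -> 90
REPEAT 8 [
  -- iteration 1/8 --
  FD 7: (7,5) -> (7,12) [heading=90, draw]
  RT 45: heading 90 -> 45
  -- iteration 2/8 --
  FD 7: (7,12) -> (11.95,16.95) [heading=45, draw]
  RT 45: heading 45 -> 0
  -- iteration 3/8 --
  FD 7: (11.95,16.95) -> (18.95,16.95) [heading=0, draw]
  RT 45: heading 0 -> 315
  -- iteration 4/8 --
  FD 7: (18.95,16.95) -> (23.899,12) [heading=315, draw]
  RT 45: heading 315 -> 270
  -- iteration 5/8 --
  FD 7: (23.899,12) -> (23.899,5) [heading=270, draw]
  RT 45: heading 270 -> 225
  -- iteration 6/8 --
  FD 7: (23.899,5) -> (18.95,0.05) [heading=225, draw]
  RT 45: heading 225 -> 180
  -- iteration 7/8 --
  FD 7: (18.95,0.05) -> (11.95,0.05) [heading=180, draw]
  RT 45: heading 180 -> 135
  -- iteration 8/8 --
  FD 7: (11.95,0.05) -> (7,5) [heading=135, draw]
  RT 45: heading 135 -> 90
]
Final: pos=(7,5), heading=90, 8 segment(s) drawn

Start position: (7, 5)
Final position: (7, 5)
Distance = 0; < 1e-6 -> CLOSED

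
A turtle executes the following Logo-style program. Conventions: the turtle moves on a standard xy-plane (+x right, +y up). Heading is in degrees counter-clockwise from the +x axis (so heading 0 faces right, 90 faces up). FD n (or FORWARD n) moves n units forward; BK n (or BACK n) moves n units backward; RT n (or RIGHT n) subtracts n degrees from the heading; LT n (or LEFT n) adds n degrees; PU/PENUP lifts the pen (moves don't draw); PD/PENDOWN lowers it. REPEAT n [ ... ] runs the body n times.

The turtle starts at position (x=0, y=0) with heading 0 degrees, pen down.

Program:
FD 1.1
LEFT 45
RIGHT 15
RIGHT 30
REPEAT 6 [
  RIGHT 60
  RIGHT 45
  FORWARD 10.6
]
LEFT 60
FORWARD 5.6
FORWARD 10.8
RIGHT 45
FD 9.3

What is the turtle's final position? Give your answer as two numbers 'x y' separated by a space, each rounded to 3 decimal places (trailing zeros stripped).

Executing turtle program step by step:
Start: pos=(0,0), heading=0, pen down
FD 1.1: (0,0) -> (1.1,0) [heading=0, draw]
LT 45: heading 0 -> 45
RT 15: heading 45 -> 30
RT 30: heading 30 -> 0
REPEAT 6 [
  -- iteration 1/6 --
  RT 60: heading 0 -> 300
  RT 45: heading 300 -> 255
  FD 10.6: (1.1,0) -> (-1.643,-10.239) [heading=255, draw]
  -- iteration 2/6 --
  RT 60: heading 255 -> 195
  RT 45: heading 195 -> 150
  FD 10.6: (-1.643,-10.239) -> (-10.823,-4.939) [heading=150, draw]
  -- iteration 3/6 --
  RT 60: heading 150 -> 90
  RT 45: heading 90 -> 45
  FD 10.6: (-10.823,-4.939) -> (-3.328,2.557) [heading=45, draw]
  -- iteration 4/6 --
  RT 60: heading 45 -> 345
  RT 45: heading 345 -> 300
  FD 10.6: (-3.328,2.557) -> (1.972,-6.623) [heading=300, draw]
  -- iteration 5/6 --
  RT 60: heading 300 -> 240
  RT 45: heading 240 -> 195
  FD 10.6: (1.972,-6.623) -> (-8.267,-9.367) [heading=195, draw]
  -- iteration 6/6 --
  RT 60: heading 195 -> 135
  RT 45: heading 135 -> 90
  FD 10.6: (-8.267,-9.367) -> (-8.267,1.233) [heading=90, draw]
]
LT 60: heading 90 -> 150
FD 5.6: (-8.267,1.233) -> (-13.117,4.033) [heading=150, draw]
FD 10.8: (-13.117,4.033) -> (-22.47,9.433) [heading=150, draw]
RT 45: heading 150 -> 105
FD 9.3: (-22.47,9.433) -> (-24.877,18.416) [heading=105, draw]
Final: pos=(-24.877,18.416), heading=105, 10 segment(s) drawn

Answer: -24.877 18.416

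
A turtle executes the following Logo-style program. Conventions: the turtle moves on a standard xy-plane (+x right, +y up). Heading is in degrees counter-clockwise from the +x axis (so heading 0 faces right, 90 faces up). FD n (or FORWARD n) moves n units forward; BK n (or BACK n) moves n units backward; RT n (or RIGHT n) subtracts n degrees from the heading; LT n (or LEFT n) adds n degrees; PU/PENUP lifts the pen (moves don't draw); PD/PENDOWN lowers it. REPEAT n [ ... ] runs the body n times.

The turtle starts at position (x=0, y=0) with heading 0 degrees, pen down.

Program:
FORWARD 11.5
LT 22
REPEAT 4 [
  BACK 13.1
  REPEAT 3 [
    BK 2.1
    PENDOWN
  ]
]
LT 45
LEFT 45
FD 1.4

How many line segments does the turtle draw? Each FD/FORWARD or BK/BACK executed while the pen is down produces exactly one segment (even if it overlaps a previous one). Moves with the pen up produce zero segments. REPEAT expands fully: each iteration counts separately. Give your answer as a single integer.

Executing turtle program step by step:
Start: pos=(0,0), heading=0, pen down
FD 11.5: (0,0) -> (11.5,0) [heading=0, draw]
LT 22: heading 0 -> 22
REPEAT 4 [
  -- iteration 1/4 --
  BK 13.1: (11.5,0) -> (-0.646,-4.907) [heading=22, draw]
  REPEAT 3 [
    -- iteration 1/3 --
    BK 2.1: (-0.646,-4.907) -> (-2.593,-5.694) [heading=22, draw]
    PD: pen down
    -- iteration 2/3 --
    BK 2.1: (-2.593,-5.694) -> (-4.54,-6.481) [heading=22, draw]
    PD: pen down
    -- iteration 3/3 --
    BK 2.1: (-4.54,-6.481) -> (-6.487,-7.267) [heading=22, draw]
    PD: pen down
  ]
  -- iteration 2/4 --
  BK 13.1: (-6.487,-7.267) -> (-18.633,-12.175) [heading=22, draw]
  REPEAT 3 [
    -- iteration 1/3 --
    BK 2.1: (-18.633,-12.175) -> (-20.581,-12.961) [heading=22, draw]
    PD: pen down
    -- iteration 2/3 --
    BK 2.1: (-20.581,-12.961) -> (-22.528,-13.748) [heading=22, draw]
    PD: pen down
    -- iteration 3/3 --
    BK 2.1: (-22.528,-13.748) -> (-24.475,-14.535) [heading=22, draw]
    PD: pen down
  ]
  -- iteration 3/4 --
  BK 13.1: (-24.475,-14.535) -> (-36.621,-19.442) [heading=22, draw]
  REPEAT 3 [
    -- iteration 1/3 --
    BK 2.1: (-36.621,-19.442) -> (-38.568,-20.229) [heading=22, draw]
    PD: pen down
    -- iteration 2/3 --
    BK 2.1: (-38.568,-20.229) -> (-40.515,-21.015) [heading=22, draw]
    PD: pen down
    -- iteration 3/3 --
    BK 2.1: (-40.515,-21.015) -> (-42.462,-21.802) [heading=22, draw]
    PD: pen down
  ]
  -- iteration 4/4 --
  BK 13.1: (-42.462,-21.802) -> (-54.608,-26.709) [heading=22, draw]
  REPEAT 3 [
    -- iteration 1/3 --
    BK 2.1: (-54.608,-26.709) -> (-56.555,-27.496) [heading=22, draw]
    PD: pen down
    -- iteration 2/3 --
    BK 2.1: (-56.555,-27.496) -> (-58.502,-28.283) [heading=22, draw]
    PD: pen down
    -- iteration 3/3 --
    BK 2.1: (-58.502,-28.283) -> (-60.449,-29.069) [heading=22, draw]
    PD: pen down
  ]
]
LT 45: heading 22 -> 67
LT 45: heading 67 -> 112
FD 1.4: (-60.449,-29.069) -> (-60.974,-27.771) [heading=112, draw]
Final: pos=(-60.974,-27.771), heading=112, 18 segment(s) drawn
Segments drawn: 18

Answer: 18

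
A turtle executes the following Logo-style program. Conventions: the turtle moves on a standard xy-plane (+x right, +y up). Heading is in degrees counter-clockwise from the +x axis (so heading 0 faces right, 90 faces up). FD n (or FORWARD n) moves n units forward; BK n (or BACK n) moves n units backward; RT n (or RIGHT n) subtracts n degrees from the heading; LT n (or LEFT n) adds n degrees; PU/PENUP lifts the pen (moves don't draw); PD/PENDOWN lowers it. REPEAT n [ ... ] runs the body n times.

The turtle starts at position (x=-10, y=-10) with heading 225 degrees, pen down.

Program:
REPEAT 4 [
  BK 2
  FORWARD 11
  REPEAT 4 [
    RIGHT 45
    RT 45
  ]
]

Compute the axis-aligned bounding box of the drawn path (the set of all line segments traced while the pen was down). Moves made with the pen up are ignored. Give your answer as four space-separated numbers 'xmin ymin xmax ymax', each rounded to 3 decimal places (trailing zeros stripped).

Answer: -35.456 -35.456 -8.586 -8.586

Derivation:
Executing turtle program step by step:
Start: pos=(-10,-10), heading=225, pen down
REPEAT 4 [
  -- iteration 1/4 --
  BK 2: (-10,-10) -> (-8.586,-8.586) [heading=225, draw]
  FD 11: (-8.586,-8.586) -> (-16.364,-16.364) [heading=225, draw]
  REPEAT 4 [
    -- iteration 1/4 --
    RT 45: heading 225 -> 180
    RT 45: heading 180 -> 135
    -- iteration 2/4 --
    RT 45: heading 135 -> 90
    RT 45: heading 90 -> 45
    -- iteration 3/4 --
    RT 45: heading 45 -> 0
    RT 45: heading 0 -> 315
    -- iteration 4/4 --
    RT 45: heading 315 -> 270
    RT 45: heading 270 -> 225
  ]
  -- iteration 2/4 --
  BK 2: (-16.364,-16.364) -> (-14.95,-14.95) [heading=225, draw]
  FD 11: (-14.95,-14.95) -> (-22.728,-22.728) [heading=225, draw]
  REPEAT 4 [
    -- iteration 1/4 --
    RT 45: heading 225 -> 180
    RT 45: heading 180 -> 135
    -- iteration 2/4 --
    RT 45: heading 135 -> 90
    RT 45: heading 90 -> 45
    -- iteration 3/4 --
    RT 45: heading 45 -> 0
    RT 45: heading 0 -> 315
    -- iteration 4/4 --
    RT 45: heading 315 -> 270
    RT 45: heading 270 -> 225
  ]
  -- iteration 3/4 --
  BK 2: (-22.728,-22.728) -> (-21.314,-21.314) [heading=225, draw]
  FD 11: (-21.314,-21.314) -> (-29.092,-29.092) [heading=225, draw]
  REPEAT 4 [
    -- iteration 1/4 --
    RT 45: heading 225 -> 180
    RT 45: heading 180 -> 135
    -- iteration 2/4 --
    RT 45: heading 135 -> 90
    RT 45: heading 90 -> 45
    -- iteration 3/4 --
    RT 45: heading 45 -> 0
    RT 45: heading 0 -> 315
    -- iteration 4/4 --
    RT 45: heading 315 -> 270
    RT 45: heading 270 -> 225
  ]
  -- iteration 4/4 --
  BK 2: (-29.092,-29.092) -> (-27.678,-27.678) [heading=225, draw]
  FD 11: (-27.678,-27.678) -> (-35.456,-35.456) [heading=225, draw]
  REPEAT 4 [
    -- iteration 1/4 --
    RT 45: heading 225 -> 180
    RT 45: heading 180 -> 135
    -- iteration 2/4 --
    RT 45: heading 135 -> 90
    RT 45: heading 90 -> 45
    -- iteration 3/4 --
    RT 45: heading 45 -> 0
    RT 45: heading 0 -> 315
    -- iteration 4/4 --
    RT 45: heading 315 -> 270
    RT 45: heading 270 -> 225
  ]
]
Final: pos=(-35.456,-35.456), heading=225, 8 segment(s) drawn

Segment endpoints: x in {-35.456, -29.092, -27.678, -22.728, -21.314, -16.364, -14.95, -10, -8.586}, y in {-35.456, -29.092, -27.678, -22.728, -21.314, -16.364, -14.95, -10, -8.586}
xmin=-35.456, ymin=-35.456, xmax=-8.586, ymax=-8.586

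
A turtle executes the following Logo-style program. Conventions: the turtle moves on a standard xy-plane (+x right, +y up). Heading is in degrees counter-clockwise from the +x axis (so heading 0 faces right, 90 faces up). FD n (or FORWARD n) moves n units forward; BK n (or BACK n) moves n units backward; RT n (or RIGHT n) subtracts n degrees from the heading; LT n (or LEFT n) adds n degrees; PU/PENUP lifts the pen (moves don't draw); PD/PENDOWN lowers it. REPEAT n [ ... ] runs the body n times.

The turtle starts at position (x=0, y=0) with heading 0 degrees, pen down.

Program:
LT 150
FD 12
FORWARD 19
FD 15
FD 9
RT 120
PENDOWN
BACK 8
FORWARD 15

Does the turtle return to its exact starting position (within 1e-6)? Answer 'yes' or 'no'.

Answer: no

Derivation:
Executing turtle program step by step:
Start: pos=(0,0), heading=0, pen down
LT 150: heading 0 -> 150
FD 12: (0,0) -> (-10.392,6) [heading=150, draw]
FD 19: (-10.392,6) -> (-26.847,15.5) [heading=150, draw]
FD 15: (-26.847,15.5) -> (-39.837,23) [heading=150, draw]
FD 9: (-39.837,23) -> (-47.631,27.5) [heading=150, draw]
RT 120: heading 150 -> 30
PD: pen down
BK 8: (-47.631,27.5) -> (-54.56,23.5) [heading=30, draw]
FD 15: (-54.56,23.5) -> (-41.569,31) [heading=30, draw]
Final: pos=(-41.569,31), heading=30, 6 segment(s) drawn

Start position: (0, 0)
Final position: (-41.569, 31)
Distance = 51.856; >= 1e-6 -> NOT closed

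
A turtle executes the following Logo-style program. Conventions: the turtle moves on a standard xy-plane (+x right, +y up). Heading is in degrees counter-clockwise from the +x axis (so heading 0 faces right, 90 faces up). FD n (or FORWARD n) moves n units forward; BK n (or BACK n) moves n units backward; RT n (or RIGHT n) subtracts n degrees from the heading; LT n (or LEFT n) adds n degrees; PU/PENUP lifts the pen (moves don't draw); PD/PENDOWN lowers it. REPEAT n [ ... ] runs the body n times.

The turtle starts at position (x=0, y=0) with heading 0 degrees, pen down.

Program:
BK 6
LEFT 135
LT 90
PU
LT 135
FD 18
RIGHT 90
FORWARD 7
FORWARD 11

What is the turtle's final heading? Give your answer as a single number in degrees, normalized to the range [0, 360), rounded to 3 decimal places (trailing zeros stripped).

Answer: 270

Derivation:
Executing turtle program step by step:
Start: pos=(0,0), heading=0, pen down
BK 6: (0,0) -> (-6,0) [heading=0, draw]
LT 135: heading 0 -> 135
LT 90: heading 135 -> 225
PU: pen up
LT 135: heading 225 -> 0
FD 18: (-6,0) -> (12,0) [heading=0, move]
RT 90: heading 0 -> 270
FD 7: (12,0) -> (12,-7) [heading=270, move]
FD 11: (12,-7) -> (12,-18) [heading=270, move]
Final: pos=(12,-18), heading=270, 1 segment(s) drawn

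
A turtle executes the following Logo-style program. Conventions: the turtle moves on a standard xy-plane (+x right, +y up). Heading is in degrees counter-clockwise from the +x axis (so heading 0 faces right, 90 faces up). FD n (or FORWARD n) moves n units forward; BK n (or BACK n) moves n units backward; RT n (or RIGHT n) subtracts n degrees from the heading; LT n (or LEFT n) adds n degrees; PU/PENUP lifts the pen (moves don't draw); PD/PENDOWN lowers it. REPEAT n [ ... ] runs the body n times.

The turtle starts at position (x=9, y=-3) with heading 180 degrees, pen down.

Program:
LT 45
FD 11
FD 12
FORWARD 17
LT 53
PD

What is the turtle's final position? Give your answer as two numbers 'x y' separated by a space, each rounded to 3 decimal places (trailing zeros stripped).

Executing turtle program step by step:
Start: pos=(9,-3), heading=180, pen down
LT 45: heading 180 -> 225
FD 11: (9,-3) -> (1.222,-10.778) [heading=225, draw]
FD 12: (1.222,-10.778) -> (-7.263,-19.263) [heading=225, draw]
FD 17: (-7.263,-19.263) -> (-19.284,-31.284) [heading=225, draw]
LT 53: heading 225 -> 278
PD: pen down
Final: pos=(-19.284,-31.284), heading=278, 3 segment(s) drawn

Answer: -19.284 -31.284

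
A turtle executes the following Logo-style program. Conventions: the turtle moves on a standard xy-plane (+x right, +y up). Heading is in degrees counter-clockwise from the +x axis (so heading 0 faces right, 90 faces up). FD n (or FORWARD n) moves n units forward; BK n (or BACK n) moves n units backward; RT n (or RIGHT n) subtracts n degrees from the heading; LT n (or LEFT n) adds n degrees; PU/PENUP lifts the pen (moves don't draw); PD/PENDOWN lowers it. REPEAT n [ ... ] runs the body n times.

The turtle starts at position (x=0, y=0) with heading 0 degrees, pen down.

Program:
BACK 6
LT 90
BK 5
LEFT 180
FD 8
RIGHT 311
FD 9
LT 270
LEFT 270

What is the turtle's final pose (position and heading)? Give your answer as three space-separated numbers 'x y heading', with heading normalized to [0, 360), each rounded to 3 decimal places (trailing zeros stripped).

Answer: 0.792 -18.905 139

Derivation:
Executing turtle program step by step:
Start: pos=(0,0), heading=0, pen down
BK 6: (0,0) -> (-6,0) [heading=0, draw]
LT 90: heading 0 -> 90
BK 5: (-6,0) -> (-6,-5) [heading=90, draw]
LT 180: heading 90 -> 270
FD 8: (-6,-5) -> (-6,-13) [heading=270, draw]
RT 311: heading 270 -> 319
FD 9: (-6,-13) -> (0.792,-18.905) [heading=319, draw]
LT 270: heading 319 -> 229
LT 270: heading 229 -> 139
Final: pos=(0.792,-18.905), heading=139, 4 segment(s) drawn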